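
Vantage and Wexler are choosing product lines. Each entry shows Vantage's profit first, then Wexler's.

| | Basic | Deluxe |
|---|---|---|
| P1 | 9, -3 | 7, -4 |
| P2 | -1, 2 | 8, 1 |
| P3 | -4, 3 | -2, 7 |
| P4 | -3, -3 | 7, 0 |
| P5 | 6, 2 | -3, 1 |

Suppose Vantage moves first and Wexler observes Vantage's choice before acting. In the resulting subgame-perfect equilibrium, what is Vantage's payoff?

9

Backward induction with Vantage moving first.
- P1: Wexler compares -3, -4 and picks Basic; Vantage would get 9.
- P2: Wexler compares 2, 1 and picks Basic; Vantage would get -1.
- P3: Wexler compares 3, 7 and picks Deluxe; Vantage would get -2.
- P4: Wexler compares -3, 0 and picks Deluxe; Vantage would get 7.
- P5: Wexler compares 2, 1 and picks Basic; Vantage would get 6.
Maximizing over 9, -1, -2, 7, 6, Vantage chooses P1. Subgame-perfect outcome: (P1, Basic) with payoffs (9, -3).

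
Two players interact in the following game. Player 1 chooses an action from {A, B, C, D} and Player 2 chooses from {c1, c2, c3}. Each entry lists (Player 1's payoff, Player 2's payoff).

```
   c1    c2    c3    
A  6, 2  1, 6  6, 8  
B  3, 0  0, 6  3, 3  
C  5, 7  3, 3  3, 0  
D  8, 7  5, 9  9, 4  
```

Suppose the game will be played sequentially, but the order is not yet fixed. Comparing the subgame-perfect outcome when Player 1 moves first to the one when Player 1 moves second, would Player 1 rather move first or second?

If Player 1 leads: Player 2's best replies are A→c3, B→c2, C→c1, D→c2; Player 1's induced payoffs 6, 0, 5, 5; outcome (A, c3), payoffs (6, 8).
If Player 2 leads: Player 1's best replies are c1→D, c2→D, c3→D; Player 2's induced payoffs 7, 9, 4; outcome (D, c2), payoffs (5, 9).
Player 1 gets 6 moving first and 5 moving second, so Player 1 prefers to move first.

first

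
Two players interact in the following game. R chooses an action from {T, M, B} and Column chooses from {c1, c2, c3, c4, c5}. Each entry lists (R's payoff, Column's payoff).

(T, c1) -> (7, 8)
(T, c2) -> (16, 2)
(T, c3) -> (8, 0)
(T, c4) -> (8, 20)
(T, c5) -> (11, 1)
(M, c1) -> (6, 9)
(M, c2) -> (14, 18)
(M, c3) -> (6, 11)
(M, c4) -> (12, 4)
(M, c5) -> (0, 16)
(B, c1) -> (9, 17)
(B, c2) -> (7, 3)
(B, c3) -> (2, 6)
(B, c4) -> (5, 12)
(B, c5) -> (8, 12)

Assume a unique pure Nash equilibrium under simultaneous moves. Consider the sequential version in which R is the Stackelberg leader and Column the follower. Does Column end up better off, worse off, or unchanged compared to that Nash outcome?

Column best-responds to each possible R move:
- T → Column plays c4 (best of 8, 2, 0, 20, 1); R gets 8.
- M → Column plays c2 (best of 9, 18, 11, 4, 16); R gets 14.
- B → Column plays c1 (best of 17, 3, 6, 12, 12); R gets 9.
R's induced payoffs are 8, 14, 9, so R commits to M. Subgame-perfect outcome: (M, c2) with payoffs (14, 18).
Under simultaneous play:
R's best replies: c1→B; c2→T; c3→T; c4→M; c5→T.
Column's best replies: T→c4; M→c2; B→c1.
Only (B, c1) has each player best-responding; Nash payoffs (9, 17).
Column earns 18 sequentially versus 17 at the Nash outcome: better off.

better off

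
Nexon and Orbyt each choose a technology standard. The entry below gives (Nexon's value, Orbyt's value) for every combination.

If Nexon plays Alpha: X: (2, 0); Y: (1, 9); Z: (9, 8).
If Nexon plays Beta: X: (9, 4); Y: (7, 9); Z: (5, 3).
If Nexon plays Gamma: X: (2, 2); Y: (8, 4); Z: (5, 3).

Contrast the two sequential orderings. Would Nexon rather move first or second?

If Nexon leads: Orbyt's best replies are Alpha→Y, Beta→Y, Gamma→Y; Nexon's induced payoffs 1, 7, 8; outcome (Gamma, Y), payoffs (8, 4).
If Orbyt leads: Nexon's best replies are X→Beta, Y→Gamma, Z→Alpha; Orbyt's induced payoffs 4, 4, 8; outcome (Alpha, Z), payoffs (9, 8).
Nexon gets 8 moving first and 9 moving second, so Nexon prefers to move second.

second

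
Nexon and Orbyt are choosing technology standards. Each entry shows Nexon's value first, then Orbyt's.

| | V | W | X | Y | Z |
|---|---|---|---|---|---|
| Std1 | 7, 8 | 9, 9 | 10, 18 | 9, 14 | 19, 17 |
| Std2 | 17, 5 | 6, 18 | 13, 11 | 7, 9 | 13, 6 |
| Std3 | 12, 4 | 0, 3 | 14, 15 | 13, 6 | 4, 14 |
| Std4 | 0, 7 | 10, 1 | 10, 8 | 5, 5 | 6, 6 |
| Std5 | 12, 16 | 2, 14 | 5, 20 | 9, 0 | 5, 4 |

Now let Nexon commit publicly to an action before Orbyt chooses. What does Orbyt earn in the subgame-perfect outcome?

Orbyt best-responds to each possible Nexon move:
- Std1: BR = X, leader payoff 10.
- Std2: BR = W, leader payoff 6.
- Std3: BR = X, leader payoff 14.
- Std4: BR = X, leader payoff 10.
- Std5: BR = X, leader payoff 5.
Among 10, 6, 14, 10, 5, the best is 14 at Std3. Subgame-perfect outcome: (Std3, X) with payoffs (14, 15).

15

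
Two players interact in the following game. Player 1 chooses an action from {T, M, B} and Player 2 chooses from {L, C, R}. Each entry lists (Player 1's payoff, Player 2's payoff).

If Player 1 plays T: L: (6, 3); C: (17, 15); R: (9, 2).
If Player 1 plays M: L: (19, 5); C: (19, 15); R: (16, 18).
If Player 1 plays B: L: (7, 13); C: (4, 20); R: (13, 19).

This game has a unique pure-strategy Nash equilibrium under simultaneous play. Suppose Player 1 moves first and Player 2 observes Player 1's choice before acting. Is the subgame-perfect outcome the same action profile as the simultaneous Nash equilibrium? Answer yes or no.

Player 2 best-responds to each possible Player 1 move:
- T → Player 2 plays C (best of 3, 15, 2); Player 1 gets 17.
- M → Player 2 plays R (best of 5, 15, 18); Player 1 gets 16.
- B → Player 2 plays C (best of 13, 20, 19); Player 1 gets 4.
Player 1's induced payoffs are 17, 16, 4, so Player 1 commits to T. Subgame-perfect outcome: (T, C) with payoffs (17, 15).
Now find the simultaneous Nash equilibrium.
Player 1's best replies: L→M; C→M; R→M.
Player 2's best replies: T→C; M→R; B→C.
Only (M, R) has each player best-responding; Nash payoffs (16, 18).
Sequential outcome (T, C) differs from the Nash profile (M, R).

no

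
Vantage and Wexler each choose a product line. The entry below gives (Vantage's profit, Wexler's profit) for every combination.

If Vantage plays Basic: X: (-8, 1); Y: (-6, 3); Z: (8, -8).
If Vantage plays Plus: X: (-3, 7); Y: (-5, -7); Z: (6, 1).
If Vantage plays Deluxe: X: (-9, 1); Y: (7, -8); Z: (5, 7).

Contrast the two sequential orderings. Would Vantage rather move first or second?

first

If Vantage leads: Wexler's best replies are Basic→Y, Plus→X, Deluxe→Z; Vantage's induced payoffs -6, -3, 5; outcome (Deluxe, Z), payoffs (5, 7).
If Wexler leads: Vantage's best replies are X→Plus, Y→Deluxe, Z→Basic; Wexler's induced payoffs 7, -8, -8; outcome (Plus, X), payoffs (-3, 7).
Vantage gets 5 moving first and -3 moving second, so Vantage prefers to move first.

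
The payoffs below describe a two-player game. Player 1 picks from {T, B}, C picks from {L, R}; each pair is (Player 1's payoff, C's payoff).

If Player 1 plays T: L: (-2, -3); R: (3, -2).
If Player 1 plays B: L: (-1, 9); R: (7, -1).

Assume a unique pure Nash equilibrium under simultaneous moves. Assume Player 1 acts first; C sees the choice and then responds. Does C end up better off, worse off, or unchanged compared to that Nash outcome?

worse off

Solve by backward induction (Player 1 leads).
- T: C compares -3, -2 and picks R; Player 1 would get 3.
- B: C compares 9, -1 and picks L; Player 1 would get -1.
Player 1's induced payoffs are 3, -1, so Player 1 commits to T. Subgame-perfect outcome: (T, R) with payoffs (3, -2).
Under simultaneous play:
Player 1's best replies: L→B; R→B.
C's best replies: T→R; B→L.
The unique mutual best reply is (B, L), giving (-1, 9).
C earns -2 sequentially versus 9 at the Nash outcome: worse off.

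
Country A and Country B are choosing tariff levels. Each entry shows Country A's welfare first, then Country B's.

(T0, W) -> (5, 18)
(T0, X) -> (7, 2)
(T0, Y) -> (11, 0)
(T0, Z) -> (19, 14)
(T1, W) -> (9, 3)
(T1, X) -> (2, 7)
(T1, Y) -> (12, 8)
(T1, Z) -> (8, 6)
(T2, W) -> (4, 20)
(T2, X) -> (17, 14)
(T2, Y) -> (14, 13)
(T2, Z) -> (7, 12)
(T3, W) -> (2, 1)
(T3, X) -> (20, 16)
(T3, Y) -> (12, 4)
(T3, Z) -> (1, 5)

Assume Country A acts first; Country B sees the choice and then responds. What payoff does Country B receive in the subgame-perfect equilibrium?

Backward induction with Country A moving first.
- T0 → Country B plays W (best of 18, 2, 0, 14); Country A gets 5.
- T1 → Country B plays Y (best of 3, 7, 8, 6); Country A gets 12.
- T2 → Country B plays W (best of 20, 14, 13, 12); Country A gets 4.
- T3 → Country B plays X (best of 1, 16, 4, 5); Country A gets 20.
Maximizing over 5, 12, 4, 20, Country A chooses T3. Subgame-perfect outcome: (T3, X) with payoffs (20, 16).

16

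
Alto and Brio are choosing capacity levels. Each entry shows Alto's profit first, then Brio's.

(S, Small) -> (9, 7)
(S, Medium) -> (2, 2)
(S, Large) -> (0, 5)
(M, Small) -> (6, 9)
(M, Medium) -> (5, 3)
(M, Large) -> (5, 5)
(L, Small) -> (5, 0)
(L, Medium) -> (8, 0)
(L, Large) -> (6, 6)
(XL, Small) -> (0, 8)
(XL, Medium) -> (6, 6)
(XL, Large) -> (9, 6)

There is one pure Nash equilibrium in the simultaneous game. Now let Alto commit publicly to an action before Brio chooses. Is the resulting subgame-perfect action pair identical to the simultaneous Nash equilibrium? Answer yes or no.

Backward induction with Alto moving first.
- S: Brio compares 7, 2, 5 and picks Small; Alto would get 9.
- M: Brio compares 9, 3, 5 and picks Small; Alto would get 6.
- L: Brio compares 0, 0, 6 and picks Large; Alto would get 6.
- XL: Brio compares 8, 6, 6 and picks Small; Alto would get 0.
Maximizing over 9, 6, 6, 0, Alto chooses S. Subgame-perfect outcome: (S, Small) with payoffs (9, 7).
For the simultaneous game, intersect best replies.
Alto's best replies: Small→S; Medium→L; Large→XL.
Brio's best replies: S→Small; M→Small; L→Large; XL→Small.
Only (S, Small) has each player best-responding; Nash payoffs (9, 7).
Sequential outcome (S, Small) coincides with the Nash profile (S, Small).

yes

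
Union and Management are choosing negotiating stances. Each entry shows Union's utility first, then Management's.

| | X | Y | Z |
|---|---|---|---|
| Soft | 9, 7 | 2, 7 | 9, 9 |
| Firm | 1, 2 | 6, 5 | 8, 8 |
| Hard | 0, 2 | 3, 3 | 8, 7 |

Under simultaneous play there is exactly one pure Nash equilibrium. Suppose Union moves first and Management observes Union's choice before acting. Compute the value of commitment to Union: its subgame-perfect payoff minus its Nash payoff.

Work backward from Management's decision.
- Soft: BR = Z, leader payoff 9.
- Firm: BR = Z, leader payoff 8.
- Hard: BR = Z, leader payoff 8.
Maximizing over 9, 8, 8, Union chooses Soft. Subgame-perfect outcome: (Soft, Z) with payoffs (9, 9).
Now find the simultaneous Nash equilibrium.
Union's best replies: X→Soft; Y→Firm; Z→Soft.
Management's best replies: Soft→Z; Firm→Z; Hard→Z.
Only (Soft, Z) has each player best-responding; Nash payoffs (9, 9).
Union's commitment gain: 9 − 9 = 0.

0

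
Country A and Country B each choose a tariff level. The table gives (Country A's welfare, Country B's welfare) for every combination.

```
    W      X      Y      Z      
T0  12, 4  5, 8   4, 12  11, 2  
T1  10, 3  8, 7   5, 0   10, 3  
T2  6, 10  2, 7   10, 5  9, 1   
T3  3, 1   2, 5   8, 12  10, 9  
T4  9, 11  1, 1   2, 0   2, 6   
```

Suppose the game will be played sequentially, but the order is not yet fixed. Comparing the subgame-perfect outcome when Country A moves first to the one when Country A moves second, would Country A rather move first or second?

If Country A leads: Country B's best replies are T0→Y, T1→X, T2→W, T3→Y, T4→W; Country A's induced payoffs 4, 8, 6, 8, 9; outcome (T4, W), payoffs (9, 11).
If Country B leads: Country A's best replies are W→T0, X→T1, Y→T2, Z→T0; Country B's induced payoffs 4, 7, 5, 2; outcome (T1, X), payoffs (8, 7).
Country A gets 9 moving first and 8 moving second, so Country A prefers to move first.

first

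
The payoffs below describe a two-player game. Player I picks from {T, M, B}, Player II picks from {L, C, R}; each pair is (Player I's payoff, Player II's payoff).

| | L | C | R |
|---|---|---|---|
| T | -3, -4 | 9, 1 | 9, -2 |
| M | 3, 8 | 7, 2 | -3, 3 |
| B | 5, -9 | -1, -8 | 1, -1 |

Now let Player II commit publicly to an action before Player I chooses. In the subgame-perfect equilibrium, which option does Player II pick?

Solve by backward induction (Player II leads).
- L: Player I compares -3, 3, 5 and picks B; Player II would get -9.
- C: Player I compares 9, 7, -1 and picks T; Player II would get 1.
- R: Player I compares 9, -3, 1 and picks T; Player II would get -2.
Player II's induced payoffs are -9, 1, -2, so Player II commits to C. Subgame-perfect outcome: (T, C) with payoffs (9, 1).

C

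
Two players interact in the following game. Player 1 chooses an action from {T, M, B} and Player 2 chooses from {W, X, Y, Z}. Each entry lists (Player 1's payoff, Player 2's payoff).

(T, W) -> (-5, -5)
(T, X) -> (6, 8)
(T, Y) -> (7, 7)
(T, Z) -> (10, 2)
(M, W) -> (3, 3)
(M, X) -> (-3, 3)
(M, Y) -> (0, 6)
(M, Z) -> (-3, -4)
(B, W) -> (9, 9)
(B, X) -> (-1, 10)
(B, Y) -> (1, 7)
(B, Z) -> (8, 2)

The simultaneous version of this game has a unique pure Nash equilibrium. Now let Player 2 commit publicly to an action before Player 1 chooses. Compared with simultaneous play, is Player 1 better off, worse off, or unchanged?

Solve by backward induction (Player 2 leads).
- W → Player 1 plays B (best of -5, 3, 9); Player 2 gets 9.
- X → Player 1 plays T (best of 6, -3, -1); Player 2 gets 8.
- Y → Player 1 plays T (best of 7, 0, 1); Player 2 gets 7.
- Z → Player 1 plays T (best of 10, -3, 8); Player 2 gets 2.
Player 2's induced payoffs are 9, 8, 7, 2, so Player 2 commits to W. Subgame-perfect outcome: (B, W) with payoffs (9, 9).
Now find the simultaneous Nash equilibrium.
Player 1's best replies: W→B; X→T; Y→T; Z→T.
Player 2's best replies: T→X; M→Y; B→X.
Only (T, X) has each player best-responding; Nash payoffs (6, 8).
Player 1 earns 9 sequentially versus 6 at the Nash outcome: better off.

better off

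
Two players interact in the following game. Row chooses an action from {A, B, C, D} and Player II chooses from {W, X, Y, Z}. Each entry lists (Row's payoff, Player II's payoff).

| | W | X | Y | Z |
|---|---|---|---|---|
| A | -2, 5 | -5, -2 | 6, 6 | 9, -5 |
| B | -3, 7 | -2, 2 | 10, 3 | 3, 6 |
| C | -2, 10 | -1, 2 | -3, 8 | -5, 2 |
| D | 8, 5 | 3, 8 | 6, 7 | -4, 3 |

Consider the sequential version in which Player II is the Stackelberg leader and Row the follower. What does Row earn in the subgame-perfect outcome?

3

Work backward from Row's decision.
- W: BR = D, leader payoff 5.
- X: BR = D, leader payoff 8.
- Y: BR = B, leader payoff 3.
- Z: BR = A, leader payoff -5.
Among 5, 8, 3, -5, the best is 8 at X. Subgame-perfect outcome: (D, X) with payoffs (3, 8).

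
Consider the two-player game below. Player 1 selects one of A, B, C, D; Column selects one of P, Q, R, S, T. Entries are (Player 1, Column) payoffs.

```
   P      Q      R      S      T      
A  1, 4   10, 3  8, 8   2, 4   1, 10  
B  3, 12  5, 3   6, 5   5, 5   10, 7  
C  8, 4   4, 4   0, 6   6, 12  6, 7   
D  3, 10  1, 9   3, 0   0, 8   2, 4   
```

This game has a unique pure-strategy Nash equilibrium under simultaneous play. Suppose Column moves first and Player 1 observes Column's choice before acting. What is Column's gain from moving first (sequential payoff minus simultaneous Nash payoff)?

Solve by backward induction (Column leads).
- P: Player 1 compares 1, 3, 8, 3 and picks C; Column would get 4.
- Q: Player 1 compares 10, 5, 4, 1 and picks A; Column would get 3.
- R: Player 1 compares 8, 6, 0, 3 and picks A; Column would get 8.
- S: Player 1 compares 2, 5, 6, 0 and picks C; Column would get 12.
- T: Player 1 compares 1, 10, 6, 2 and picks B; Column would get 7.
Among 4, 3, 8, 12, 7, the best is 12 at S. Subgame-perfect outcome: (C, S) with payoffs (6, 12).
Under simultaneous play:
Player 1's best replies: P→C; Q→A; R→A; S→C; T→B.
Column's best replies: A→T; B→P; C→S; D→P.
The unique mutual best reply is (C, S), giving (6, 12).
Column's commitment gain: 12 − 12 = 0.

0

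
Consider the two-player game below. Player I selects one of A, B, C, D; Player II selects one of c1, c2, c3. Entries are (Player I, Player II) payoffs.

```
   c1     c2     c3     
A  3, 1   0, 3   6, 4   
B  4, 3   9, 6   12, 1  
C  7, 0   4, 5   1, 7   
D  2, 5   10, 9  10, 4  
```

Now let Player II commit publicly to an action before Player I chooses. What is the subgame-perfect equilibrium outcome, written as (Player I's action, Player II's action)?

(D, c2)

Player I best-responds to each possible Player II move:
- c1: Player I compares 3, 4, 7, 2 and picks C; Player II would get 0.
- c2: Player I compares 0, 9, 4, 10 and picks D; Player II would get 9.
- c3: Player I compares 6, 12, 1, 10 and picks B; Player II would get 1.
Player II's induced payoffs are 0, 9, 1, so Player II commits to c2. Subgame-perfect outcome: (D, c2) with payoffs (10, 9).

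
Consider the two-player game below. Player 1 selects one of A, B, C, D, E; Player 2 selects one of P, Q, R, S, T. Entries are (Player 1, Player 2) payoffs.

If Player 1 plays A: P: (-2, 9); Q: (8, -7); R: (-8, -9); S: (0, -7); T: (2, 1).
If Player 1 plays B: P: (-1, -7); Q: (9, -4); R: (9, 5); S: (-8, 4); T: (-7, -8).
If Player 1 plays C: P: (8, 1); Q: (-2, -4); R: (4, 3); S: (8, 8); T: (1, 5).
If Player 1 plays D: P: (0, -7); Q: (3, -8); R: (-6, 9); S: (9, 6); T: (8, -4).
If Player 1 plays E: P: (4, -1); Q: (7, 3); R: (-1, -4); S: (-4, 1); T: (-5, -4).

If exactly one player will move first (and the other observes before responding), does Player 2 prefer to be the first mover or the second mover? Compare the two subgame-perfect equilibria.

first

If Player 1 leads: Player 2's best replies are A→P, B→R, C→S, D→R, E→Q; Player 1's induced payoffs -2, 9, 8, -6, 7; outcome (B, R), payoffs (9, 5).
If Player 2 leads: Player 1's best replies are P→C, Q→B, R→B, S→D, T→D; Player 2's induced payoffs 1, -4, 5, 6, -4; outcome (D, S), payoffs (9, 6).
Player 2 gets 6 moving first and 5 moving second, so Player 2 prefers to move first.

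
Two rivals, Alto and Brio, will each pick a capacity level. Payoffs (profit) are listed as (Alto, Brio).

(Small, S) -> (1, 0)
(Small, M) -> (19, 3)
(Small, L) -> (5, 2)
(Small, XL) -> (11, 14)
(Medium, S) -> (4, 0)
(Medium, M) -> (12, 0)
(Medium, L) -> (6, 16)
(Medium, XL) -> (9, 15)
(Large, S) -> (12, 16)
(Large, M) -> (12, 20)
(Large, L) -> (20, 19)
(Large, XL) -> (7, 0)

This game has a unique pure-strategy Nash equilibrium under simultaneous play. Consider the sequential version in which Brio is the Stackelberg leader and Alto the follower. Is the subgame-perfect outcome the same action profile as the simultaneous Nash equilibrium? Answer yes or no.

no

Alto best-responds to each possible Brio move:
- S: Alto compares 1, 4, 12 and picks Large; Brio would get 16.
- M: Alto compares 19, 12, 12 and picks Small; Brio would get 3.
- L: Alto compares 5, 6, 20 and picks Large; Brio would get 19.
- XL: Alto compares 11, 9, 7 and picks Small; Brio would get 14.
Brio's induced payoffs are 16, 3, 19, 14, so Brio commits to L. Subgame-perfect outcome: (Large, L) with payoffs (20, 19).
Under simultaneous play:
Alto's best replies: S→Large; M→Small; L→Large; XL→Small.
Brio's best replies: Small→XL; Medium→L; Large→M.
Only (Small, XL) has each player best-responding; Nash payoffs (11, 14).
Sequential outcome (Large, L) differs from the Nash profile (Small, XL).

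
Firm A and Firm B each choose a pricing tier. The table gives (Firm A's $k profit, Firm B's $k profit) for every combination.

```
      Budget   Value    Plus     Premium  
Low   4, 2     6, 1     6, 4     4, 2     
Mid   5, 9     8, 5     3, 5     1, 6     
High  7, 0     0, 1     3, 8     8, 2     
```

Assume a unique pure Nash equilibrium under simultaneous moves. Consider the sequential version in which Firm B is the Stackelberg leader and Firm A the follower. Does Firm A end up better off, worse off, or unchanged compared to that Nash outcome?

better off

Solve by backward induction (Firm B leads).
- Budget → Firm A plays High (best of 4, 5, 7); Firm B gets 0.
- Value → Firm A plays Mid (best of 6, 8, 0); Firm B gets 5.
- Plus → Firm A plays Low (best of 6, 3, 3); Firm B gets 4.
- Premium → Firm A plays High (best of 4, 1, 8); Firm B gets 2.
Firm B's induced payoffs are 0, 5, 4, 2, so Firm B commits to Value. Subgame-perfect outcome: (Mid, Value) with payoffs (8, 5).
Now find the simultaneous Nash equilibrium.
Firm A's best replies: Budget→High; Value→Mid; Plus→Low; Premium→High.
Firm B's best replies: Low→Plus; Mid→Budget; High→Plus.
The unique mutual best reply is (Low, Plus), giving (6, 4).
Firm A earns 8 sequentially versus 6 at the Nash outcome: better off.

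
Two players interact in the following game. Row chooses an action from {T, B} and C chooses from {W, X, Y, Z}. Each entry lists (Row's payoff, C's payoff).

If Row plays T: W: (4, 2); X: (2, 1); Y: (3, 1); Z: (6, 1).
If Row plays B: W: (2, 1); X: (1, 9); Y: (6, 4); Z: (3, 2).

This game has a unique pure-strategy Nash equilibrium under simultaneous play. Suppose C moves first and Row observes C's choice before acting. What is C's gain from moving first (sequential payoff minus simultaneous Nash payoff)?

Work backward from Row's decision.
- W: BR = T, leader payoff 2.
- X: BR = T, leader payoff 1.
- Y: BR = B, leader payoff 4.
- Z: BR = T, leader payoff 1.
Among 2, 1, 4, 1, the best is 4 at Y. Subgame-perfect outcome: (B, Y) with payoffs (6, 4).
For the simultaneous game, intersect best replies.
Row's best replies: W→T; X→T; Y→B; Z→T.
C's best replies: T→W; B→X.
Only (T, W) has each player best-responding; Nash payoffs (4, 2).
C's commitment gain: 4 − 2 = 2.

2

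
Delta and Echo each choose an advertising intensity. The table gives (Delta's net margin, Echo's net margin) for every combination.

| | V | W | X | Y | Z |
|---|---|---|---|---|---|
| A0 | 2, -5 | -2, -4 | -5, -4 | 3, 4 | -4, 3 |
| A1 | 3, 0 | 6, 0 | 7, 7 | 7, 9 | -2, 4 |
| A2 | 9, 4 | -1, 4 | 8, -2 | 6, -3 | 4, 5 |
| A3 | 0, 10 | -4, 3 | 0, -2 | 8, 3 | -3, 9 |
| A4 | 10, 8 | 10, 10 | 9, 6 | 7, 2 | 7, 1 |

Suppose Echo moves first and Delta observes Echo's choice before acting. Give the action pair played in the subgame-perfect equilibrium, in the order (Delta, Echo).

Backward induction with Echo moving first.
- V → Delta plays A4 (best of 2, 3, 9, 0, 10); Echo gets 8.
- W → Delta plays A4 (best of -2, 6, -1, -4, 10); Echo gets 10.
- X → Delta plays A4 (best of -5, 7, 8, 0, 9); Echo gets 6.
- Y → Delta plays A3 (best of 3, 7, 6, 8, 7); Echo gets 3.
- Z → Delta plays A4 (best of -4, -2, 4, -3, 7); Echo gets 1.
Maximizing over 8, 10, 6, 3, 1, Echo chooses W. Subgame-perfect outcome: (A4, W) with payoffs (10, 10).

(A4, W)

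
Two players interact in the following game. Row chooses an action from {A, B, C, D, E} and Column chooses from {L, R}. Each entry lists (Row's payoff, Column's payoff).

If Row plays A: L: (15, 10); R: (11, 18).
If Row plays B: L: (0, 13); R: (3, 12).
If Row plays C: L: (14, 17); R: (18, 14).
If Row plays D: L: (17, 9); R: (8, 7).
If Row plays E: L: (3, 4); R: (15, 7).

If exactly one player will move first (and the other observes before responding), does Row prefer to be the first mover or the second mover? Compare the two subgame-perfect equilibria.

If Row leads: Column's best replies are A→R, B→L, C→L, D→L, E→R; Row's induced payoffs 11, 0, 14, 17, 15; outcome (D, L), payoffs (17, 9).
If Column leads: Row's best replies are L→D, R→C; Column's induced payoffs 9, 14; outcome (C, R), payoffs (18, 14).
Row gets 17 moving first and 18 moving second, so Row prefers to move second.

second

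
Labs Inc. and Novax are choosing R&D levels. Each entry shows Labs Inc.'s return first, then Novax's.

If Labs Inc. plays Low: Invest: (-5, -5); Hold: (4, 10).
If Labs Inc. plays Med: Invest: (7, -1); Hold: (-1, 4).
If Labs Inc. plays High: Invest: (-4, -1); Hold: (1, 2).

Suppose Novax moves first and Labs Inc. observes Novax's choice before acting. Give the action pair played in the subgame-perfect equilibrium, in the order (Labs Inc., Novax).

(Low, Hold)

Work backward from Labs Inc.'s decision.
- Invest → Labs Inc. plays Med (best of -5, 7, -4); Novax gets -1.
- Hold → Labs Inc. plays Low (best of 4, -1, 1); Novax gets 10.
Maximizing over -1, 10, Novax chooses Hold. Subgame-perfect outcome: (Low, Hold) with payoffs (4, 10).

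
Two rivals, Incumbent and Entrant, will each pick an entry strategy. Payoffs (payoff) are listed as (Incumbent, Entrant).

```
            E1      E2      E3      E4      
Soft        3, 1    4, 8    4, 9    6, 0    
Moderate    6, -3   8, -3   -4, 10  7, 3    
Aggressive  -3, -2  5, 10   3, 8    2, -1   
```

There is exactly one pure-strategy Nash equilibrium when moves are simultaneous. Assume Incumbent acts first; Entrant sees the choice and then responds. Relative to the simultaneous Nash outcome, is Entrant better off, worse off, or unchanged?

Backward induction with Incumbent moving first.
- Soft → Entrant plays E3 (best of 1, 8, 9, 0); Incumbent gets 4.
- Moderate → Entrant plays E3 (best of -3, -3, 10, 3); Incumbent gets -4.
- Aggressive → Entrant plays E2 (best of -2, 10, 8, -1); Incumbent gets 5.
Among 4, -4, 5, the best is 5 at Aggressive. Subgame-perfect outcome: (Aggressive, E2) with payoffs (5, 10).
Under simultaneous play:
Incumbent's best replies: E1→Moderate; E2→Moderate; E3→Soft; E4→Moderate.
Entrant's best replies: Soft→E3; Moderate→E3; Aggressive→E2.
The unique mutual best reply is (Soft, E3), giving (4, 9).
Entrant earns 10 sequentially versus 9 at the Nash outcome: better off.

better off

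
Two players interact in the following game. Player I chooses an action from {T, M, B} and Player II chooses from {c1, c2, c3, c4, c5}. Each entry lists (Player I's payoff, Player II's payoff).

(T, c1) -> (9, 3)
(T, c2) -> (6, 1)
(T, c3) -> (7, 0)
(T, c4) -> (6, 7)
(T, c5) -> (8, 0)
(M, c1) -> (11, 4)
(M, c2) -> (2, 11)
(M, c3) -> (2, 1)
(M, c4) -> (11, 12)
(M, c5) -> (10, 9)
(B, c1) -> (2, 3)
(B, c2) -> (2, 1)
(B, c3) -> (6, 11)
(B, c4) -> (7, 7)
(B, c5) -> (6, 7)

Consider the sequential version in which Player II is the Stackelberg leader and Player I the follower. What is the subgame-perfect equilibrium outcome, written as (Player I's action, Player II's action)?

(M, c4)

Solve by backward induction (Player II leads).
- c1: Player I compares 9, 11, 2 and picks M; Player II would get 4.
- c2: Player I compares 6, 2, 2 and picks T; Player II would get 1.
- c3: Player I compares 7, 2, 6 and picks T; Player II would get 0.
- c4: Player I compares 6, 11, 7 and picks M; Player II would get 12.
- c5: Player I compares 8, 10, 6 and picks M; Player II would get 9.
Player II's induced payoffs are 4, 1, 0, 12, 9, so Player II commits to c4. Subgame-perfect outcome: (M, c4) with payoffs (11, 12).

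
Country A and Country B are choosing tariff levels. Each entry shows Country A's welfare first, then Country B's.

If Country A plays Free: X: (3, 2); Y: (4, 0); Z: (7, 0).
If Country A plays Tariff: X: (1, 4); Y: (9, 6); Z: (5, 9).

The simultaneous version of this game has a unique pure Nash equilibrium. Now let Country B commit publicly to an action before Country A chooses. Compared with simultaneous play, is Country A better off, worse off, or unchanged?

Country A best-responds to each possible Country B move:
- X: Country A compares 3, 1 and picks Free; Country B would get 2.
- Y: Country A compares 4, 9 and picks Tariff; Country B would get 6.
- Z: Country A compares 7, 5 and picks Free; Country B would get 0.
Country B's induced payoffs are 2, 6, 0, so Country B commits to Y. Subgame-perfect outcome: (Tariff, Y) with payoffs (9, 6).
Now find the simultaneous Nash equilibrium.
Country A's best replies: X→Free; Y→Tariff; Z→Free.
Country B's best replies: Free→X; Tariff→Z.
The unique mutual best reply is (Free, X), giving (3, 2).
Country A earns 9 sequentially versus 3 at the Nash outcome: better off.

better off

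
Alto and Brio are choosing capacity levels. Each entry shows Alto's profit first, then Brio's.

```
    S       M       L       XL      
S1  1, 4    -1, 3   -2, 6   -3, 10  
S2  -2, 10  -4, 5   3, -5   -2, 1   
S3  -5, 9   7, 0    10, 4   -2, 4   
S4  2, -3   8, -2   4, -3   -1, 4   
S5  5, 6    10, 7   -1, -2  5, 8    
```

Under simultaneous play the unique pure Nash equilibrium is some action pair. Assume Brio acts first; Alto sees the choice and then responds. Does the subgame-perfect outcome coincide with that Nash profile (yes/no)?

yes

Work backward from Alto's decision.
- S → Alto plays S5 (best of 1, -2, -5, 2, 5); Brio gets 6.
- M → Alto plays S5 (best of -1, -4, 7, 8, 10); Brio gets 7.
- L → Alto plays S3 (best of -2, 3, 10, 4, -1); Brio gets 4.
- XL → Alto plays S5 (best of -3, -2, -2, -1, 5); Brio gets 8.
Maximizing over 6, 7, 4, 8, Brio chooses XL. Subgame-perfect outcome: (S5, XL) with payoffs (5, 8).
Under simultaneous play:
Alto's best replies: S→S5; M→S5; L→S3; XL→S5.
Brio's best replies: S1→XL; S2→S; S3→S; S4→XL; S5→XL.
The unique mutual best reply is (S5, XL), giving (5, 8).
Sequential outcome (S5, XL) coincides with the Nash profile (S5, XL).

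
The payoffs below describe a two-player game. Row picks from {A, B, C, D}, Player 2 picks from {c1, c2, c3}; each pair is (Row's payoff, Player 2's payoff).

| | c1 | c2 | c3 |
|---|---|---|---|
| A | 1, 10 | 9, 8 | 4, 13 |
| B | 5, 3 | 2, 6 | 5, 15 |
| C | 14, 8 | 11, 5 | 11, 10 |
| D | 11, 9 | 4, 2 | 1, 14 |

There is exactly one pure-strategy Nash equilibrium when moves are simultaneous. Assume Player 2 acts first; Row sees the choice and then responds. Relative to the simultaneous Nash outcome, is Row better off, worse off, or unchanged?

unchanged

Work backward from Row's decision.
- c1 → Row plays C (best of 1, 5, 14, 11); Player 2 gets 8.
- c2 → Row plays C (best of 9, 2, 11, 4); Player 2 gets 5.
- c3 → Row plays C (best of 4, 5, 11, 1); Player 2 gets 10.
Maximizing over 8, 5, 10, Player 2 chooses c3. Subgame-perfect outcome: (C, c3) with payoffs (11, 10).
Under simultaneous play:
Row's best replies: c1→C; c2→C; c3→C.
Player 2's best replies: A→c3; B→c3; C→c3; D→c3.
The unique mutual best reply is (C, c3), giving (11, 10).
Row earns 11 sequentially versus 11 at the Nash outcome: unchanged.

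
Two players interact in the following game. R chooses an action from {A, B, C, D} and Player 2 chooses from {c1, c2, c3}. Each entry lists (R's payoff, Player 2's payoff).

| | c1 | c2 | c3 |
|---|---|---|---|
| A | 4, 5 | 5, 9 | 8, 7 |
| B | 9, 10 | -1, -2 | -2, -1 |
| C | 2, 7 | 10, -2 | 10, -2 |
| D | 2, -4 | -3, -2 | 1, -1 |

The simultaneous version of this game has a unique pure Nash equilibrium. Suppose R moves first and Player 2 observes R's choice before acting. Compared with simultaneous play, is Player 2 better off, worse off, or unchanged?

unchanged

Player 2 best-responds to each possible R move:
- A → Player 2 plays c2 (best of 5, 9, 7); R gets 5.
- B → Player 2 plays c1 (best of 10, -2, -1); R gets 9.
- C → Player 2 plays c1 (best of 7, -2, -2); R gets 2.
- D → Player 2 plays c3 (best of -4, -2, -1); R gets 1.
R's induced payoffs are 5, 9, 2, 1, so R commits to B. Subgame-perfect outcome: (B, c1) with payoffs (9, 10).
Now find the simultaneous Nash equilibrium.
R's best replies: c1→B; c2→C; c3→C.
Player 2's best replies: A→c2; B→c1; C→c1; D→c3.
Only (B, c1) has each player best-responding; Nash payoffs (9, 10).
Player 2 earns 10 sequentially versus 10 at the Nash outcome: unchanged.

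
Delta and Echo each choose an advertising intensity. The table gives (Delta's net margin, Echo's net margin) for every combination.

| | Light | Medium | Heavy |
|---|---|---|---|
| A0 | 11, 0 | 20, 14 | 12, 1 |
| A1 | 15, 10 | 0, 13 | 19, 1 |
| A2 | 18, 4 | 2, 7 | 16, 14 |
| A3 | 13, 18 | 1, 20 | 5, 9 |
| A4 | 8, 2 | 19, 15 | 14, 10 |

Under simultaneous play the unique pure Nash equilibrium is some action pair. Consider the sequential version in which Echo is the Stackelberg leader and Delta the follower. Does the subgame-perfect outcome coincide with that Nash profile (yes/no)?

yes

Work backward from Delta's decision.
- Light → Delta plays A2 (best of 11, 15, 18, 13, 8); Echo gets 4.
- Medium → Delta plays A0 (best of 20, 0, 2, 1, 19); Echo gets 14.
- Heavy → Delta plays A1 (best of 12, 19, 16, 5, 14); Echo gets 1.
Among 4, 14, 1, the best is 14 at Medium. Subgame-perfect outcome: (A0, Medium) with payoffs (20, 14).
For the simultaneous game, intersect best replies.
Delta's best replies: Light→A2; Medium→A0; Heavy→A1.
Echo's best replies: A0→Medium; A1→Medium; A2→Heavy; A3→Medium; A4→Medium.
Only (A0, Medium) has each player best-responding; Nash payoffs (20, 14).
Sequential outcome (A0, Medium) coincides with the Nash profile (A0, Medium).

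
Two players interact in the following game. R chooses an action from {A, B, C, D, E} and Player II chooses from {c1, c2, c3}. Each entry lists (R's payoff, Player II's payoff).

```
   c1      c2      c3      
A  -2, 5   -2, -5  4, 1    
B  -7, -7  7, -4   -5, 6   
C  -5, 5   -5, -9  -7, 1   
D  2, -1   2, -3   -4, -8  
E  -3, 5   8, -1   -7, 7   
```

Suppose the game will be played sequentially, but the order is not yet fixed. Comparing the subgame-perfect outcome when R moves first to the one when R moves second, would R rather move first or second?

If R leads: Player II's best replies are A→c1, B→c3, C→c1, D→c1, E→c3; R's induced payoffs -2, -5, -5, 2, -7; outcome (D, c1), payoffs (2, -1).
If Player II leads: R's best replies are c1→D, c2→E, c3→A; Player II's induced payoffs -1, -1, 1; outcome (A, c3), payoffs (4, 1).
R gets 2 moving first and 4 moving second, so R prefers to move second.

second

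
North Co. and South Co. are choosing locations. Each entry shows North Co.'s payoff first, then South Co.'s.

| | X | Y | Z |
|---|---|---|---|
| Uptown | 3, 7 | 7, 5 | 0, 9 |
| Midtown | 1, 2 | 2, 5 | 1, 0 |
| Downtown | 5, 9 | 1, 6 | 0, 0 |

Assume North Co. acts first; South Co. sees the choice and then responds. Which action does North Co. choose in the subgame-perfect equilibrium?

Solve by backward induction (North Co. leads).
- Uptown → South Co. plays Z (best of 7, 5, 9); North Co. gets 0.
- Midtown → South Co. plays Y (best of 2, 5, 0); North Co. gets 2.
- Downtown → South Co. plays X (best of 9, 6, 0); North Co. gets 5.
Maximizing over 0, 2, 5, North Co. chooses Downtown. Subgame-perfect outcome: (Downtown, X) with payoffs (5, 9).

Downtown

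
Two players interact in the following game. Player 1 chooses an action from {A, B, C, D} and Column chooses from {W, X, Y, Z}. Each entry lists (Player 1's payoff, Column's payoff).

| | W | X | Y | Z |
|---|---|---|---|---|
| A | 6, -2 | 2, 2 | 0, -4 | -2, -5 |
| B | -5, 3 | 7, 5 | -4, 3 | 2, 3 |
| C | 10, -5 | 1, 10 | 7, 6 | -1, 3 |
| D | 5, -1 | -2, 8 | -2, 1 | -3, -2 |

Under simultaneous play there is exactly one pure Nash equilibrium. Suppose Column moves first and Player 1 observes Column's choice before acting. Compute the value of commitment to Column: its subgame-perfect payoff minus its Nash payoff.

1

Work backward from Player 1's decision.
- W → Player 1 plays C (best of 6, -5, 10, 5); Column gets -5.
- X → Player 1 plays B (best of 2, 7, 1, -2); Column gets 5.
- Y → Player 1 plays C (best of 0, -4, 7, -2); Column gets 6.
- Z → Player 1 plays B (best of -2, 2, -1, -3); Column gets 3.
Among -5, 5, 6, 3, the best is 6 at Y. Subgame-perfect outcome: (C, Y) with payoffs (7, 6).
For the simultaneous game, intersect best replies.
Player 1's best replies: W→C; X→B; Y→C; Z→B.
Column's best replies: A→X; B→X; C→X; D→X.
Only (B, X) has each player best-responding; Nash payoffs (7, 5).
Column's commitment gain: 6 − 5 = 1.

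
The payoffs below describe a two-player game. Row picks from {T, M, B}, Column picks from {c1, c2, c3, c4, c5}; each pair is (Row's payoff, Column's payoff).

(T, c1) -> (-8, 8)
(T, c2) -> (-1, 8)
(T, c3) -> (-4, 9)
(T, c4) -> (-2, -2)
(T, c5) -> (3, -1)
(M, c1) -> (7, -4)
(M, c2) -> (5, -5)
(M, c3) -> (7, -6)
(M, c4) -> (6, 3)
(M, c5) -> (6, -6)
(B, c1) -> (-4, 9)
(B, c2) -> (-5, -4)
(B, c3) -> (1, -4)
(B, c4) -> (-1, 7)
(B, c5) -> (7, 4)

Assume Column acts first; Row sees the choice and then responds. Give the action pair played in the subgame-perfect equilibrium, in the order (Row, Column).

Solve by backward induction (Column leads).
- c1: Row compares -8, 7, -4 and picks M; Column would get -4.
- c2: Row compares -1, 5, -5 and picks M; Column would get -5.
- c3: Row compares -4, 7, 1 and picks M; Column would get -6.
- c4: Row compares -2, 6, -1 and picks M; Column would get 3.
- c5: Row compares 3, 6, 7 and picks B; Column would get 4.
Among -4, -5, -6, 3, 4, the best is 4 at c5. Subgame-perfect outcome: (B, c5) with payoffs (7, 4).

(B, c5)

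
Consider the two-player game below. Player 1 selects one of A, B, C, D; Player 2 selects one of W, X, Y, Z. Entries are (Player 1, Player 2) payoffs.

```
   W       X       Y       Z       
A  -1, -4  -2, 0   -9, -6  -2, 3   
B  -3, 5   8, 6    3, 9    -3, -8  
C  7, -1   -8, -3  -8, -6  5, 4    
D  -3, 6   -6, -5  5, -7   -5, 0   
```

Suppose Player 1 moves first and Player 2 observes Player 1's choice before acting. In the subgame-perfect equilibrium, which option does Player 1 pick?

C

Player 2 best-responds to each possible Player 1 move:
- A → Player 2 plays Z (best of -4, 0, -6, 3); Player 1 gets -2.
- B → Player 2 plays Y (best of 5, 6, 9, -8); Player 1 gets 3.
- C → Player 2 plays Z (best of -1, -3, -6, 4); Player 1 gets 5.
- D → Player 2 plays W (best of 6, -5, -7, 0); Player 1 gets -3.
Maximizing over -2, 3, 5, -3, Player 1 chooses C. Subgame-perfect outcome: (C, Z) with payoffs (5, 4).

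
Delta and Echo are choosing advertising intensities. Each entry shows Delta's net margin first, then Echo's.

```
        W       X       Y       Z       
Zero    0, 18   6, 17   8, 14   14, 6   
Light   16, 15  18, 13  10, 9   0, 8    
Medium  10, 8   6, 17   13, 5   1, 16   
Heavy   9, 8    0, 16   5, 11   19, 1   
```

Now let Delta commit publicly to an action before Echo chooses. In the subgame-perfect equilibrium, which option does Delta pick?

Light

Work backward from Echo's decision.
- Zero → Echo plays W (best of 18, 17, 14, 6); Delta gets 0.
- Light → Echo plays W (best of 15, 13, 9, 8); Delta gets 16.
- Medium → Echo plays X (best of 8, 17, 5, 16); Delta gets 6.
- Heavy → Echo plays X (best of 8, 16, 11, 1); Delta gets 0.
Among 0, 16, 6, 0, the best is 16 at Light. Subgame-perfect outcome: (Light, W) with payoffs (16, 15).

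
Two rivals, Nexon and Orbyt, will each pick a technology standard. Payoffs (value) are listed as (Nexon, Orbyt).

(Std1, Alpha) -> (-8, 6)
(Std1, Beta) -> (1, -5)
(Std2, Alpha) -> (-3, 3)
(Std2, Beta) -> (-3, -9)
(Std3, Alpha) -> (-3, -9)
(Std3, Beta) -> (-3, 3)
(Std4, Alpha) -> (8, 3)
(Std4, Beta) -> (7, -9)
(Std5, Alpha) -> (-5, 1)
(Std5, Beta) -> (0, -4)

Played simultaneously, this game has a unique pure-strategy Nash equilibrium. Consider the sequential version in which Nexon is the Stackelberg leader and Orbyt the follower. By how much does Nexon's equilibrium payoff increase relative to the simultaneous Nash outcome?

0

Backward induction with Nexon moving first.
- Std1: BR = Alpha, leader payoff -8.
- Std2: BR = Alpha, leader payoff -3.
- Std3: BR = Beta, leader payoff -3.
- Std4: BR = Alpha, leader payoff 8.
- Std5: BR = Alpha, leader payoff -5.
Among -8, -3, -3, 8, -5, the best is 8 at Std4. Subgame-perfect outcome: (Std4, Alpha) with payoffs (8, 3).
Now find the simultaneous Nash equilibrium.
Nexon's best replies: Alpha→Std4; Beta→Std4.
Orbyt's best replies: Std1→Alpha; Std2→Alpha; Std3→Beta; Std4→Alpha; Std5→Alpha.
The unique mutual best reply is (Std4, Alpha), giving (8, 3).
Nexon's commitment gain: 8 − 8 = 0.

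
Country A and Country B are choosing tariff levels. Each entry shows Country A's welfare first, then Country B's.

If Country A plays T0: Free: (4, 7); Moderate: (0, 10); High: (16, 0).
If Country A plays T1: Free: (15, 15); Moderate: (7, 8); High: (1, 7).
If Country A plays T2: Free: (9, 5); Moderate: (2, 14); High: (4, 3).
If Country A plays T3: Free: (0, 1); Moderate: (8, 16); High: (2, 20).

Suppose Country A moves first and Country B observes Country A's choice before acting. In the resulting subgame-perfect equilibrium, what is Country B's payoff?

15

Backward induction with Country A moving first.
- T0: Country B compares 7, 10, 0 and picks Moderate; Country A would get 0.
- T1: Country B compares 15, 8, 7 and picks Free; Country A would get 15.
- T2: Country B compares 5, 14, 3 and picks Moderate; Country A would get 2.
- T3: Country B compares 1, 16, 20 and picks High; Country A would get 2.
Among 0, 15, 2, 2, the best is 15 at T1. Subgame-perfect outcome: (T1, Free) with payoffs (15, 15).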